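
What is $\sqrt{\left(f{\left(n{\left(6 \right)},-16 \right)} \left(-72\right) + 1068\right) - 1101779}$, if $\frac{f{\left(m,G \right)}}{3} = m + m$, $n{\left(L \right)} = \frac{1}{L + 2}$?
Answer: $i \sqrt{1100765} \approx 1049.2 i$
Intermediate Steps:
$n{\left(L \right)} = \frac{1}{2 + L}$
$f{\left(m,G \right)} = 6 m$ ($f{\left(m,G \right)} = 3 \left(m + m\right) = 3 \cdot 2 m = 6 m$)
$\sqrt{\left(f{\left(n{\left(6 \right)},-16 \right)} \left(-72\right) + 1068\right) - 1101779} = \sqrt{\left(\frac{6}{2 + 6} \left(-72\right) + 1068\right) - 1101779} = \sqrt{\left(\frac{6}{8} \left(-72\right) + 1068\right) - 1101779} = \sqrt{\left(6 \cdot \frac{1}{8} \left(-72\right) + 1068\right) - 1101779} = \sqrt{\left(\frac{3}{4} \left(-72\right) + 1068\right) - 1101779} = \sqrt{\left(-54 + 1068\right) - 1101779} = \sqrt{1014 - 1101779} = \sqrt{-1100765} = i \sqrt{1100765}$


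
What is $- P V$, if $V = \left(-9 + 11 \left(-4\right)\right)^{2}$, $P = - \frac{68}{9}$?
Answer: $\frac{191012}{9} \approx 21224.0$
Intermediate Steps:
$P = - \frac{68}{9}$ ($P = \left(-68\right) \frac{1}{9} = - \frac{68}{9} \approx -7.5556$)
$V = 2809$ ($V = \left(-9 - 44\right)^{2} = \left(-53\right)^{2} = 2809$)
$- P V = \left(-1\right) \left(- \frac{68}{9}\right) 2809 = \frac{68}{9} \cdot 2809 = \frac{191012}{9}$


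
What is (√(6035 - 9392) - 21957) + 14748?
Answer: -7209 + 3*I*√373 ≈ -7209.0 + 57.94*I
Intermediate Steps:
(√(6035 - 9392) - 21957) + 14748 = (√(-3357) - 21957) + 14748 = (3*I*√373 - 21957) + 14748 = (-21957 + 3*I*√373) + 14748 = -7209 + 3*I*√373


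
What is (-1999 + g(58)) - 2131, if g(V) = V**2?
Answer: -766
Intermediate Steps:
(-1999 + g(58)) - 2131 = (-1999 + 58**2) - 2131 = (-1999 + 3364) - 2131 = 1365 - 2131 = -766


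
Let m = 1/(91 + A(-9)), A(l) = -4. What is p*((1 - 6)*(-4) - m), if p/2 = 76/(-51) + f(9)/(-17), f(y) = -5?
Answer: -212158/4437 ≈ -47.816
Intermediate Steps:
p = -122/51 (p = 2*(76/(-51) - 5/(-17)) = 2*(76*(-1/51) - 5*(-1/17)) = 2*(-76/51 + 5/17) = 2*(-61/51) = -122/51 ≈ -2.3922)
m = 1/87 (m = 1/(91 - 4) = 1/87 ≈ 0.011494)
p*((1 - 6)*(-4) - m) = -122*((1 - 6)*(-4) - 1*1/87)/51 = -122*(-5*(-4) - 1/87)/51 = -122*(20 - 1/87)/51 = -122/51*1739/87 = -212158/4437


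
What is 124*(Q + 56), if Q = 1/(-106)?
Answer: 367970/53 ≈ 6942.8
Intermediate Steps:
Q = -1/106 ≈ -0.0094340
124*(Q + 56) = 124*(-1/106 + 56) = 124*(5935/106) = 367970/53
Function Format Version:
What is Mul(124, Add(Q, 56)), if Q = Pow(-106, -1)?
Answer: Rational(367970, 53) ≈ 6942.8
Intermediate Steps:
Q = Rational(-1, 106) ≈ -0.0094340
Mul(124, Add(Q, 56)) = Mul(124, Add(Rational(-1, 106), 56)) = Mul(124, Rational(5935, 106)) = Rational(367970, 53)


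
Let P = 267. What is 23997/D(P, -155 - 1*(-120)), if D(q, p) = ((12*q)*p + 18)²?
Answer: 7999/4190447628 ≈ 1.9089e-6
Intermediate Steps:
D(q, p) = (18 + 12*p*q)² (D(q, p) = (12*p*q + 18)² = (18 + 12*p*q)²)
23997/D(P, -155 - 1*(-120)) = 23997/((36*(3 + 2*(-155 - 1*(-120))*267)²)) = 23997/((36*(3 + 2*(-155 + 120)*267)²)) = 23997/((36*(3 + 2*(-35)*267)²)) = 23997/((36*(3 - 18690)²)) = 23997/((36*(-18687)²)) = 23997/((36*349203969)) = 23997/12571342884 = 23997*(1/12571342884) = 7999/4190447628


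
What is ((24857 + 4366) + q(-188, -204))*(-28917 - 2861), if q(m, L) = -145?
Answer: -924040684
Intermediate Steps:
((24857 + 4366) + q(-188, -204))*(-28917 - 2861) = ((24857 + 4366) - 145)*(-28917 - 2861) = (29223 - 145)*(-31778) = 29078*(-31778) = -924040684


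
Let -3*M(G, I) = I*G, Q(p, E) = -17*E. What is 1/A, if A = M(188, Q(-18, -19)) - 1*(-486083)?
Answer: 3/1397525 ≈ 2.1467e-6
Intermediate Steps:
M(G, I) = -G*I/3 (M(G, I) = -I*G/3 = -G*I/3)
A = 1397525/3 (A = -1/3*188*(-17*(-19)) - 1*(-486083) = -1/3*188*323 + 486083 = -60724/3 + 486083 = 1397525/3 ≈ 4.6584e+5)
1/A = 1/(1397525/3) = 3/1397525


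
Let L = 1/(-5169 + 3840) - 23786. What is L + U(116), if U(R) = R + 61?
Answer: -31376362/1329 ≈ -23609.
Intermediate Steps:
L = -31611595/1329 (L = 1/(-1329) - 23786 = -1/1329 - 23786 = -31611595/1329 ≈ -23786.)
U(R) = 61 + R
L + U(116) = -31611595/1329 + (61 + 116) = -31611595/1329 + 177 = -31376362/1329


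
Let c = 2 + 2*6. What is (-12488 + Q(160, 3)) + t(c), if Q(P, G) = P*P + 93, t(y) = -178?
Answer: 13027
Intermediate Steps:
c = 14 (c = 2 + 12 = 14)
Q(P, G) = 93 + P**2 (Q(P, G) = P**2 + 93 = 93 + P**2)
(-12488 + Q(160, 3)) + t(c) = (-12488 + (93 + 160**2)) - 178 = (-12488 + (93 + 25600)) - 178 = (-12488 + 25693) - 178 = 13205 - 178 = 13027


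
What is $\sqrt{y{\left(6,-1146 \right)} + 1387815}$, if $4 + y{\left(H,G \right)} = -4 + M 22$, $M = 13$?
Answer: $\sqrt{1388093} \approx 1178.2$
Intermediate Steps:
$y{\left(H,G \right)} = 278$ ($y{\left(H,G \right)} = -4 + \left(-4 + 13 \cdot 22\right) = -4 + \left(-4 + 286\right) = -4 + 282 = 278$)
$\sqrt{y{\left(6,-1146 \right)} + 1387815} = \sqrt{278 + 1387815} = \sqrt{1388093}$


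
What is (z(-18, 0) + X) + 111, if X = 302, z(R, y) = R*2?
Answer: 377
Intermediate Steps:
z(R, y) = 2*R
(z(-18, 0) + X) + 111 = (2*(-18) + 302) + 111 = (-36 + 302) + 111 = 266 + 111 = 377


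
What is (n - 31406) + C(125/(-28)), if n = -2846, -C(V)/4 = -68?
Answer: -33980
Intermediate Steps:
C(V) = 272 (C(V) = -4*(-68) = 272)
(n - 31406) + C(125/(-28)) = (-2846 - 31406) + 272 = -34252 + 272 = -33980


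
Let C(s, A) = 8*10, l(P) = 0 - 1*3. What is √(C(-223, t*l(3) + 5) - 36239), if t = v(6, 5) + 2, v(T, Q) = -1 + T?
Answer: I*√36159 ≈ 190.16*I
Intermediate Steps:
l(P) = -3 (l(P) = 0 - 3 = -3)
t = 7 (t = (-1 + 6) + 2 = 5 + 2 = 7)
C(s, A) = 80
√(C(-223, t*l(3) + 5) - 36239) = √(80 - 36239) = √(-36159) = I*√36159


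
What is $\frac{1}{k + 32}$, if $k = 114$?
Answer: $\frac{1}{146} \approx 0.0068493$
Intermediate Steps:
$\frac{1}{k + 32} = \frac{1}{114 + 32} = \frac{1}{146}$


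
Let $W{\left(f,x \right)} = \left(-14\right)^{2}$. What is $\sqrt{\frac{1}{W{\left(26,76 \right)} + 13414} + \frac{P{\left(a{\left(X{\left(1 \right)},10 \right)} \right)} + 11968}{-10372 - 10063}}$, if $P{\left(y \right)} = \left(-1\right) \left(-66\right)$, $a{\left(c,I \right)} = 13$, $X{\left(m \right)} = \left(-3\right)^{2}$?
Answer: $\frac{i \sqrt{1821825183336270}}{55624070} \approx 0.76734 i$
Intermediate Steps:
$X{\left(m \right)} = 9$
$P{\left(y \right)} = 66$
$W{\left(f,x \right)} = 196$
$\sqrt{\frac{1}{W{\left(26,76 \right)} + 13414} + \frac{P{\left(a{\left(X{\left(1 \right)},10 \right)} \right)} + 11968}{-10372 - 10063}} = \sqrt{\frac{1}{196 + 13414} + \frac{66 + 11968}{-10372 - 10063}} = \sqrt{\frac{1}{13610} + \frac{12034}{-20435}} = \sqrt{\frac{1}{13610} + 12034 \left(- \frac{1}{20435}\right)} = \sqrt{\frac{1}{13610} - \frac{12034}{20435}} = \sqrt{- \frac{32752461}{55624070}} = \frac{i \sqrt{1821825183336270}}{55624070}$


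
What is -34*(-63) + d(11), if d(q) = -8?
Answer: 2134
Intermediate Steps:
-34*(-63) + d(11) = -34*(-63) - 8 = 2142 - 8 = 2134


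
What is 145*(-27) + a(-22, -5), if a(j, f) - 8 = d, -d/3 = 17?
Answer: -3958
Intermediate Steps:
d = -51 (d = -3*17 = -51)
a(j, f) = -43 (a(j, f) = 8 - 51 = -43)
145*(-27) + a(-22, -5) = 145*(-27) - 43 = -3915 - 43 = -3958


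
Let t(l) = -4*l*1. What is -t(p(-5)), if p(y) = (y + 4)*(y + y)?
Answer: 40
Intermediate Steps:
p(y) = 2*y*(4 + y) (p(y) = (4 + y)*(2*y) = 2*y*(4 + y))
t(l) = -4*l
-t(p(-5)) = -(-4)*2*(-5)*(4 - 5) = -(-4)*2*(-5)*(-1) = -(-4)*10 = -1*(-40) = 40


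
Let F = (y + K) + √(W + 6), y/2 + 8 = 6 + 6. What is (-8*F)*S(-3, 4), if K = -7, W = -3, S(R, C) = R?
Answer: 24 + 24*√3 ≈ 65.569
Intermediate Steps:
y = 8 (y = -16 + 2*(6 + 6) = -16 + 2*12 = -16 + 24 = 8)
F = 1 + √3 (F = (8 - 7) + √(-3 + 6) = 1 + √3 ≈ 2.7321)
(-8*F)*S(-3, 4) = -8*(1 + √3)*(-3) = (-8 - 8*√3)*(-3) = 24 + 24*√3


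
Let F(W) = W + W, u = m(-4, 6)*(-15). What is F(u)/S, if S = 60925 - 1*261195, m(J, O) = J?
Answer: -12/20027 ≈ -0.00059919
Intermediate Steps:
u = 60 (u = -4*(-15) = 60)
S = -200270 (S = 60925 - 261195 = -200270)
F(W) = 2*W
F(u)/S = (2*60)/(-200270) = 120*(-1/200270) = -12/20027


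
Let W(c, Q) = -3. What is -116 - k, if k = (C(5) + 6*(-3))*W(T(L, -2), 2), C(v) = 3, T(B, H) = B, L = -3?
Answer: -161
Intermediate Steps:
k = 45 (k = (3 + 6*(-3))*(-3) = (3 - 18)*(-3) = -15*(-3) = 45)
-116 - k = -116 - 1*45 = -116 - 45 = -161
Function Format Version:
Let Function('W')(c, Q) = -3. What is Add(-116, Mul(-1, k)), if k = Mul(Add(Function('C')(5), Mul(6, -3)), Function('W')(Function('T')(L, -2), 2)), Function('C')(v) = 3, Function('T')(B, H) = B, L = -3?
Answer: -161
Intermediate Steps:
k = 45 (k = Mul(Add(3, Mul(6, -3)), -3) = Mul(Add(3, -18), -3) = Mul(-15, -3) = 45)
Add(-116, Mul(-1, k)) = Add(-116, Mul(-1, 45)) = Add(-116, -45) = -161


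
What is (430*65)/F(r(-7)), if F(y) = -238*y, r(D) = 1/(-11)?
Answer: 153725/119 ≈ 1291.8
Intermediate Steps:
r(D) = -1/11
(430*65)/F(r(-7)) = (430*65)/((-238*(-1/11))) = 27950/(238/11) = 27950*(11/238) = 153725/119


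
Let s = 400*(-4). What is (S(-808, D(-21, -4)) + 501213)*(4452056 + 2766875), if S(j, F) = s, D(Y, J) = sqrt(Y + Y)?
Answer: 3606671773703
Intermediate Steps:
s = -1600
D(Y, J) = sqrt(2)*sqrt(Y) (D(Y, J) = sqrt(2*Y) = sqrt(2)*sqrt(Y))
S(j, F) = -1600
(S(-808, D(-21, -4)) + 501213)*(4452056 + 2766875) = (-1600 + 501213)*(4452056 + 2766875) = 499613*7218931 = 3606671773703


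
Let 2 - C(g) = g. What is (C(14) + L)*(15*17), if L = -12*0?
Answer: -3060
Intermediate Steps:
C(g) = 2 - g
L = 0
(C(14) + L)*(15*17) = ((2 - 1*14) + 0)*(15*17) = ((2 - 14) + 0)*255 = (-12 + 0)*255 = -12*255 = -3060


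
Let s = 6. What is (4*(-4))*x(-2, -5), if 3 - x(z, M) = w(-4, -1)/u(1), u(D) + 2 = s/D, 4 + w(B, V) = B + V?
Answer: -84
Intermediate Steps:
w(B, V) = -4 + B + V (w(B, V) = -4 + (B + V) = -4 + B + V)
u(D) = -2 + 6/D
x(z, M) = 21/4 (x(z, M) = 3 - (-4 - 4 - 1)/(-2 + 6/1) = 3 - (-9)/(-2 + 6*1) = 3 - (-9)/(-2 + 6) = 3 - (-9)/4 = 3 - 1*(-9/4) = 3 + 9/4 = 21/4)
(4*(-4))*x(-2, -5) = (4*(-4))*(21/4) = -16*21/4 = -84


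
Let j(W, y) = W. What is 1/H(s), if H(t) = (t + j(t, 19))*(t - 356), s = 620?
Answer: 1/327360 ≈ 3.0547e-6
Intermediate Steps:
H(t) = 2*t*(-356 + t) (H(t) = (t + t)*(t - 356) = (2*t)*(-356 + t) = 2*t*(-356 + t))
1/H(s) = 1/(2*620*(-356 + 620)) = 1/(2*620*264) = 1/327360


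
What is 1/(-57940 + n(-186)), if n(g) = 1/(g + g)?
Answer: -372/21553681 ≈ -1.7259e-5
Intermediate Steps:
n(g) = 1/(2*g)
1/(-57940 + n(-186)) = 1/(-57940 + (½)/(-186)) = 1/(-57940 + (½)*(-1/186)) = 1/(-57940 - 1/372) = 1/(-21553681/372) = -372/21553681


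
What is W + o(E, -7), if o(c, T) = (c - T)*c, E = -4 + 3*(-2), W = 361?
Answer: 391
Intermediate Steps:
E = -10 (E = -4 - 6 = -10)
o(c, T) = c*(c - T)
W + o(E, -7) = 361 - 10*(-10 - 1*(-7)) = 361 - 10*(-10 + 7) = 361 - 10*(-3) = 361 + 30 = 391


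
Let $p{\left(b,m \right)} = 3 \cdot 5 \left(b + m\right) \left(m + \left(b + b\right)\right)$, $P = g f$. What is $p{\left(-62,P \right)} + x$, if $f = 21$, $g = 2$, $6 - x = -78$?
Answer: $24684$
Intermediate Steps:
$x = 84$ ($x = 6 - -78 = 6 + 78 = 84$)
$P = 42$ ($P = 2 \cdot 21 = 42$)
$p{\left(b,m \right)} = 15 \left(b + m\right) \left(m + 2 b\right)$
$p{\left(-62,P \right)} + x = \left(15 \cdot 42^{2} + 30 \left(-62\right)^{2} + 45 \left(-62\right) 42\right) + 84 = \left(15 \cdot 1764 + 30 \cdot 3844 - 117180\right) + 84 = \left(26460 + 115320 - 117180\right) + 84 = 24600 + 84 = 24684$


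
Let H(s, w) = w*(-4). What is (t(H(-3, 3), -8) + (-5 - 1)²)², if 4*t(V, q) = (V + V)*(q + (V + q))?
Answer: 41616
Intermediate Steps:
H(s, w) = -4*w
t(V, q) = V*(V + 2*q)/2 (t(V, q) = ((V + V)*(q + (V + q)))/4 = ((2*V)*(V + 2*q))/4 = (2*V*(V + 2*q))/4 = V*(V + 2*q)/2)
(t(H(-3, 3), -8) + (-5 - 1)²)² = ((-4*3)*(-4*3 + 2*(-8))/2 + (-5 - 1)²)² = ((½)*(-12)*(-12 - 16) + (-6)²)² = ((½)*(-12)*(-28) + 36)² = (168 + 36)² = 204² = 41616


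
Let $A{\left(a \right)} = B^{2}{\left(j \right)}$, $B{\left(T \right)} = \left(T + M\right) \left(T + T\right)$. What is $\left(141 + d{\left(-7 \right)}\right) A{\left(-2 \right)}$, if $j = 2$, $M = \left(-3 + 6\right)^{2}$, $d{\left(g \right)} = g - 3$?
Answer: $253616$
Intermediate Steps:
$d{\left(g \right)} = -3 + g$
$M = 9$ ($M = 3^{2} = 9$)
$B{\left(T \right)} = 2 T \left(9 + T\right)$ ($B{\left(T \right)} = \left(T + 9\right) \left(T + T\right) = \left(9 + T\right) 2 T = 2 T \left(9 + T\right)$)
$A{\left(a \right)} = 1936$ ($A{\left(a \right)} = \left(2 \cdot 2 \left(9 + 2\right)\right)^{2} = \left(2 \cdot 2 \cdot 11\right)^{2} = 44^{2} = 1936$)
$\left(141 + d{\left(-7 \right)}\right) A{\left(-2 \right)} = \left(141 - 10\right) 1936 = 131 \cdot 1936 = 253616$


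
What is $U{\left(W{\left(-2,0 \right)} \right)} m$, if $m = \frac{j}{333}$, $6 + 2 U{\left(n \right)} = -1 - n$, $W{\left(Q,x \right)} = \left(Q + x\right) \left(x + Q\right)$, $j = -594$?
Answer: $\frac{363}{37} \approx 9.8108$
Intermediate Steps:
$W{\left(Q,x \right)} = \left(Q + x\right)^{2}$ ($W{\left(Q,x \right)} = \left(Q + x\right) \left(Q + x\right) = \left(Q + x\right)^{2}$)
$U{\left(n \right)} = - \frac{7}{2} - \frac{n}{2}$ ($U{\left(n \right)} = -3 + \frac{-1 - n}{2} = -3 - \left(\frac{1}{2} + \frac{n}{2}\right) = - \frac{7}{2} - \frac{n}{2}$)
$m = - \frac{66}{37}$ ($m = - \frac{594}{333} = \left(-594\right) \frac{1}{333} = - \frac{66}{37} \approx -1.7838$)
$U{\left(W{\left(-2,0 \right)} \right)} m = \left(- \frac{7}{2} - \frac{\left(-2 + 0\right)^{2}}{2}\right) \left(- \frac{66}{37}\right) = \left(- \frac{7}{2} - \frac{\left(-2\right)^{2}}{2}\right) \left(- \frac{66}{37}\right) = \left(- \frac{7}{2} - 2\right) \left(- \frac{66}{37}\right) = \left(- \frac{11}{2}\right) \left(- \frac{66}{37}\right) = \frac{363}{37}$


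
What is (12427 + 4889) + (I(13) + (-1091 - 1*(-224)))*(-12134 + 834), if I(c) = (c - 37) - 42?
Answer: 10560216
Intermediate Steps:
I(c) = -79 + c (I(c) = (-37 + c) - 42 = -79 + c)
(12427 + 4889) + (I(13) + (-1091 - 1*(-224)))*(-12134 + 834) = (12427 + 4889) + ((-79 + 13) + (-1091 - 1*(-224)))*(-12134 + 834) = 17316 + (-66 + (-1091 + 224))*(-11300) = 17316 + (-66 - 867)*(-11300) = 17316 - 933*(-11300) = 17316 + 10542900 = 10560216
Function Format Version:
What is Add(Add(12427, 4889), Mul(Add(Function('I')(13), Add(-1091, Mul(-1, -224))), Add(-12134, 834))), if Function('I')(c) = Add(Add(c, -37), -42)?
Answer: 10560216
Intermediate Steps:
Function('I')(c) = Add(-79, c) (Function('I')(c) = Add(Add(-37, c), -42) = Add(-79, c))
Add(Add(12427, 4889), Mul(Add(Function('I')(13), Add(-1091, Mul(-1, -224))), Add(-12134, 834))) = Add(Add(12427, 4889), Mul(Add(Add(-79, 13), Add(-1091, Mul(-1, -224))), Add(-12134, 834))) = Add(17316, Mul(Add(-66, Add(-1091, 224)), -11300)) = Add(17316, Mul(Add(-66, -867), -11300)) = Add(17316, Mul(-933, -11300)) = Add(17316, 10542900) = 10560216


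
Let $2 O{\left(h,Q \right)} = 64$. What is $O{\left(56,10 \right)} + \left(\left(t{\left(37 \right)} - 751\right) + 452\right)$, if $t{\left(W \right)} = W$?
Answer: $-230$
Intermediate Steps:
$O{\left(h,Q \right)} = 32$ ($O{\left(h,Q \right)} = \frac{1}{2} \cdot 64 = 32$)
$O{\left(56,10 \right)} + \left(\left(t{\left(37 \right)} - 751\right) + 452\right) = 32 + \left(\left(37 - 751\right) + 452\right) = 32 + \left(-714 + 452\right) = 32 - 262 = -230$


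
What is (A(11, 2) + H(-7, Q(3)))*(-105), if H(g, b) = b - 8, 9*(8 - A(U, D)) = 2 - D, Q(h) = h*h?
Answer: -945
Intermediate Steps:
Q(h) = h**2
A(U, D) = 70/9 + D/9 (A(U, D) = 8 - (2 - D)/9 = 8 + (-2/9 + D/9) = 70/9 + D/9)
H(g, b) = -8 + b
(A(11, 2) + H(-7, Q(3)))*(-105) = ((70/9 + (1/9)*2) + (-8 + 3**2))*(-105) = ((70/9 + 2/9) + (-8 + 9))*(-105) = (8 + 1)*(-105) = 9*(-105) = -945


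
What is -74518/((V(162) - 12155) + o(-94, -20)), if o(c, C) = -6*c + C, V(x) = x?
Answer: 74518/11449 ≈ 6.5087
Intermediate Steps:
o(c, C) = C - 6*c
-74518/((V(162) - 12155) + o(-94, -20)) = -74518/((162 - 12155) + (-20 - 6*(-94))) = -74518/(-11993 + (-20 + 564)) = -74518/(-11993 + 544) = -74518/(-11449) = -74518*(-1/11449) = 74518/11449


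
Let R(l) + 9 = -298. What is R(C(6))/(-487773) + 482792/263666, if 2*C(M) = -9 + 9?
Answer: 9060532603/4946505993 ≈ 1.8317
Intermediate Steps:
C(M) = 0 (C(M) = (-9 + 9)/2 = (½)*0 = 0)
R(l) = -307 (R(l) = -9 - 298 = -307)
R(C(6))/(-487773) + 482792/263666 = -307/(-487773) + 482792/263666 = -307*(-1/487773) + 482792*(1/263666) = 307/487773 + 241396/131833 = 9060532603/4946505993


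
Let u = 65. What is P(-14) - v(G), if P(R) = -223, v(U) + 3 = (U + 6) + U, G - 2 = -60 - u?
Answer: 20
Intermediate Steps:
G = -123 (G = 2 + (-60 - 1*65) = 2 + (-60 - 65) = 2 - 125 = -123)
v(U) = 3 + 2*U (v(U) = -3 + ((U + 6) + U) = -3 + ((6 + U) + U) = -3 + (6 + 2*U) = 3 + 2*U)
P(-14) - v(G) = -223 - (3 + 2*(-123)) = -223 - (3 - 246) = -223 - 1*(-243) = -223 + 243 = 20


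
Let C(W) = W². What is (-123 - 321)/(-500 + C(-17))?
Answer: 444/211 ≈ 2.1043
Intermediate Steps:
(-123 - 321)/(-500 + C(-17)) = (-123 - 321)/(-500 + (-17)²) = -444/(-500 + 289) = -444/(-211) = -444*(-1/211) = 444/211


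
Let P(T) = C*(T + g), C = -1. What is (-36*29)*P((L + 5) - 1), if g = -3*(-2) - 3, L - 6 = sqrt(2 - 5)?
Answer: 13572 + 1044*I*sqrt(3) ≈ 13572.0 + 1808.3*I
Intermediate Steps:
L = 6 + I*sqrt(3) (L = 6 + sqrt(2 - 5) = 6 + sqrt(-3) = 6 + I*sqrt(3) ≈ 6.0 + 1.732*I)
g = 3 (g = 6 - 3 = 3)
P(T) = -3 - T (P(T) = -(T + 3) = -(3 + T) = -3 - T)
(-36*29)*P((L + 5) - 1) = (-36*29)*(-3 - (((6 + I*sqrt(3)) + 5) - 1)) = -1044*(-3 - ((11 + I*sqrt(3)) - 1)) = -1044*(-3 - (10 + I*sqrt(3))) = -1044*(-3 + (-10 - I*sqrt(3))) = -1044*(-13 - I*sqrt(3)) = 13572 + 1044*I*sqrt(3)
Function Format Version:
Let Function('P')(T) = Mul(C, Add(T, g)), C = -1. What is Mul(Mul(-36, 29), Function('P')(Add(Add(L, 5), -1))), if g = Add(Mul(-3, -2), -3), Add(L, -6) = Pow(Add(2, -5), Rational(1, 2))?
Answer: Add(13572, Mul(1044, I, Pow(3, Rational(1, 2)))) ≈ Add(13572., Mul(1808.3, I))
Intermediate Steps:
L = Add(6, Mul(I, Pow(3, Rational(1, 2)))) (L = Add(6, Pow(Add(2, -5), Rational(1, 2))) = Add(6, Pow(-3, Rational(1, 2))) = Add(6, Mul(I, Pow(3, Rational(1, 2)))) ≈ Add(6.0000, Mul(1.7320, I)))
g = 3 (g = Add(6, -3) = 3)
Function('P')(T) = Add(-3, Mul(-1, T)) (Function('P')(T) = Mul(-1, Add(T, 3)) = Mul(-1, Add(3, T)) = Add(-3, Mul(-1, T)))
Mul(Mul(-36, 29), Function('P')(Add(Add(L, 5), -1))) = Mul(Mul(-36, 29), Add(-3, Mul(-1, Add(Add(Add(6, Mul(I, Pow(3, Rational(1, 2)))), 5), -1)))) = Mul(-1044, Add(-3, Mul(-1, Add(Add(11, Mul(I, Pow(3, Rational(1, 2)))), -1)))) = Mul(-1044, Add(-3, Mul(-1, Add(10, Mul(I, Pow(3, Rational(1, 2))))))) = Mul(-1044, Add(-3, Add(-10, Mul(-1, I, Pow(3, Rational(1, 2)))))) = Mul(-1044, Add(-13, Mul(-1, I, Pow(3, Rational(1, 2))))) = Add(13572, Mul(1044, I, Pow(3, Rational(1, 2))))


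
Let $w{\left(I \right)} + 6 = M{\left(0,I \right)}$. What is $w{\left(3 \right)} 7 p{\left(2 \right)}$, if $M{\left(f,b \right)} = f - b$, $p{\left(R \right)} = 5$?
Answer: $-315$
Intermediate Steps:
$w{\left(I \right)} = -6 - I$ ($w{\left(I \right)} = -6 + \left(0 - I\right) = -6 - I$)
$w{\left(3 \right)} 7 p{\left(2 \right)} = \left(-6 - 3\right) 7 \cdot 5 = \left(-9\right) 7 \cdot 5 = \left(-63\right) 5 = -315$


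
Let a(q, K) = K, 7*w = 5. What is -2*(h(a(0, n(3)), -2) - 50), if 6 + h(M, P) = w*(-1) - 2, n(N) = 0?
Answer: 822/7 ≈ 117.43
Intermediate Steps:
w = 5/7 (w = (1/7)*5 = 5/7 ≈ 0.71429)
h(M, P) = -61/7 (h(M, P) = -6 + ((5/7)*(-1) - 2) = -6 + (-5/7 - 2) = -6 - 19/7 = -61/7)
-2*(h(a(0, n(3)), -2) - 50) = -2*(-61/7 - 50) = -2*(-411/7) = 822/7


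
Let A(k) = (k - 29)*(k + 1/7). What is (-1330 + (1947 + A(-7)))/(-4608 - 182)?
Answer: -6047/33530 ≈ -0.18035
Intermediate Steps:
A(k) = (-29 + k)*(⅐ + k) (A(k) = (-29 + k)*(k + ⅐) = (-29 + k)*(⅐ + k))
(-1330 + (1947 + A(-7)))/(-4608 - 182) = (-1330 + (1947 + (-29/7 + (-7)² - 202/7*(-7))))/(-4608 - 182) = (-1330 + (1947 + (-29/7 + 49 + 202)))/(-4790) = (-1330 + (1947 + 1728/7))*(-1/4790) = (-1330 + 15357/7)*(-1/4790) = (6047/7)*(-1/4790) = -6047/33530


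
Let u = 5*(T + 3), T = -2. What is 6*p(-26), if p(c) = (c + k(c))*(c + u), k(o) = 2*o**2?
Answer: -167076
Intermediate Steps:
u = 5 (u = 5*(-2 + 3) = 5*1 = 5)
p(c) = (5 + c)*(c + 2*c**2) (p(c) = (c + 2*c**2)*(c + 5) = (c + 2*c**2)*(5 + c) = (5 + c)*(c + 2*c**2))
6*p(-26) = 6*(-26*(5 + 2*(-26)**2 + 11*(-26))) = 6*(-26*(5 + 2*676 - 286)) = 6*(-26*(5 + 1352 - 286)) = 6*(-26*1071) = 6*(-27846) = -167076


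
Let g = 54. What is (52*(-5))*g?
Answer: -14040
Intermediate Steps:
(52*(-5))*g = (52*(-5))*54 = -260*54 = -14040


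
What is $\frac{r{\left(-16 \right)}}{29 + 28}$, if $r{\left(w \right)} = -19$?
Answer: $- \frac{1}{3} \approx -0.33333$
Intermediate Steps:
$\frac{r{\left(-16 \right)}}{29 + 28} = - \frac{19}{29 + 28} = - \frac{19}{57} = \left(-19\right) \frac{1}{57} = - \frac{1}{3}$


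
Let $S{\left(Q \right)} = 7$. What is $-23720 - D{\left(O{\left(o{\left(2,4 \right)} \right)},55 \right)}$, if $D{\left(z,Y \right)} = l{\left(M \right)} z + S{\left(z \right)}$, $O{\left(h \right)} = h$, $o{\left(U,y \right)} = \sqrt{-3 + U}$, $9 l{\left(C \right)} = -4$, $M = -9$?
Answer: $-23727 + \frac{4 i}{9} \approx -23727.0 + 0.44444 i$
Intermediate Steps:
$l{\left(C \right)} = - \frac{4}{9}$ ($l{\left(C \right)} = \frac{1}{9} \left(-4\right) = - \frac{4}{9}$)
$D{\left(z,Y \right)} = 7 - \frac{4 z}{9}$ ($D{\left(z,Y \right)} = - \frac{4 z}{9} + 7 = 7 - \frac{4 z}{9}$)
$-23720 - D{\left(O{\left(o{\left(2,4 \right)} \right)},55 \right)} = -23720 - \left(7 - \frac{4 \sqrt{-3 + 2}}{9}\right) = -23720 - \left(7 - \frac{4 \sqrt{-1}}{9}\right) = -23720 - \left(7 - \frac{4 i}{9}\right) = -23727 + \frac{4 i}{9}$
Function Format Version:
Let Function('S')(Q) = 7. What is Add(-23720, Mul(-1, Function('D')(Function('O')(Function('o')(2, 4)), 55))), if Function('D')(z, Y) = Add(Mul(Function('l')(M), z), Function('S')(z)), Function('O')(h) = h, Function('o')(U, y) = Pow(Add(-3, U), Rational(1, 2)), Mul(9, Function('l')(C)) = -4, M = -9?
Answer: Add(-23727, Mul(Rational(4, 9), I)) ≈ Add(-23727., Mul(0.44444, I))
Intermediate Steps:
Function('l')(C) = Rational(-4, 9) (Function('l')(C) = Mul(Rational(1, 9), -4) = Rational(-4, 9))
Function('D')(z, Y) = Add(7, Mul(Rational(-4, 9), z)) (Function('D')(z, Y) = Add(Mul(Rational(-4, 9), z), 7) = Add(7, Mul(Rational(-4, 9), z)))
Add(-23720, Mul(-1, Function('D')(Function('O')(Function('o')(2, 4)), 55))) = Add(-23720, Mul(-1, Add(7, Mul(Rational(-4, 9), Pow(Add(-3, 2), Rational(1, 2)))))) = Add(-23720, Mul(-1, Add(7, Mul(Rational(-4, 9), Pow(-1, Rational(1, 2)))))) = Add(-23720, Mul(-1, Add(7, Mul(Rational(-4, 9), I)))) = Add(-23720, Add(-7, Mul(Rational(4, 9), I))) = Add(-23727, Mul(Rational(4, 9), I))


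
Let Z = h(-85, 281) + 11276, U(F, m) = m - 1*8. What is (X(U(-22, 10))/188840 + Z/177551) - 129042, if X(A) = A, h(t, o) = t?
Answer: -2163306185695869/16764365420 ≈ -1.2904e+5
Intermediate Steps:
U(F, m) = -8 + m (U(F, m) = m - 8 = -8 + m)
Z = 11191 (Z = -85 + 11276 = 11191)
(X(U(-22, 10))/188840 + Z/177551) - 129042 = ((-8 + 10)/188840 + 11191/177551) - 129042 = (2*(1/188840) + 11191*(1/177551)) - 129042 = (1/94420 + 11191/177551) - 129042 = 1056831771/16764365420 - 129042 = -2163306185695869/16764365420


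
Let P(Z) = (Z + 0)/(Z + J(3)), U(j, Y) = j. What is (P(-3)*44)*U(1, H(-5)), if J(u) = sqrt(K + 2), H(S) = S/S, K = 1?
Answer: 66 + 22*sqrt(3) ≈ 104.11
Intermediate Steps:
H(S) = 1
J(u) = sqrt(3) (J(u) = sqrt(1 + 2) = sqrt(3))
P(Z) = Z/(Z + sqrt(3)) (P(Z) = (Z + 0)/(Z + sqrt(3)) = Z/(Z + sqrt(3)))
(P(-3)*44)*U(1, H(-5)) = (-3/(-3 + sqrt(3))*44)*1 = -132/(-3 + sqrt(3))*1 = -132/(-3 + sqrt(3))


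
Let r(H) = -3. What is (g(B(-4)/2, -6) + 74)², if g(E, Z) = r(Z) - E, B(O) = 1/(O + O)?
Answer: 1292769/256 ≈ 5049.9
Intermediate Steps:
B(O) = 1/(2*O)
g(E, Z) = -3 - E
(g(B(-4)/2, -6) + 74)² = ((-3 - (½)/(-4)/2) + 74)² = ((-3 - (½)*(-¼)/2) + 74)² = ((-3 - (-1)/(8*2)) + 74)² = ((-3 - 1*(-1/16)) + 74)² = ((-3 + 1/16) + 74)² = (-47/16 + 74)² = (1137/16)² = 1292769/256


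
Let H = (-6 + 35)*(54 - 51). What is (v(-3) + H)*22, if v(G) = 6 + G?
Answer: 1980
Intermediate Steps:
H = 87 (H = 29*3 = 87)
(v(-3) + H)*22 = ((6 - 3) + 87)*22 = (3 + 87)*22 = 90*22 = 1980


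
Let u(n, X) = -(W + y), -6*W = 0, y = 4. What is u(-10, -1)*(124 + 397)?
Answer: -2084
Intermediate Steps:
W = 0 (W = -⅙*0 = 0)
u(n, X) = -4 (u(n, X) = -(0 + 4) = -1*4 = -4)
u(-10, -1)*(124 + 397) = -4*(124 + 397) = -4*521 = -2084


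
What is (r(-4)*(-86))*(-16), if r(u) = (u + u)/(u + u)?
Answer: 1376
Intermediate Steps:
r(u) = 1 (r(u) = (2*u)/((2*u)) = (2*u)*(1/(2*u)) = 1)
(r(-4)*(-86))*(-16) = (1*(-86))*(-16) = -86*(-16) = 1376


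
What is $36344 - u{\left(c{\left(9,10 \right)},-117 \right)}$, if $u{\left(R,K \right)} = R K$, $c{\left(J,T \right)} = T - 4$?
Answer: $37046$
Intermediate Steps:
$c{\left(J,T \right)} = -4 + T$
$u{\left(R,K \right)} = K R$
$36344 - u{\left(c{\left(9,10 \right)},-117 \right)} = 36344 - - 117 \left(-4 + 10\right) = 36344 - \left(-117\right) 6 = 36344 - -702 = 36344 + 702 = 37046$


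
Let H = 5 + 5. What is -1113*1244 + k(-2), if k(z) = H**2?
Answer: -1384472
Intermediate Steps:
H = 10
k(z) = 100 (k(z) = 10**2 = 100)
-1113*1244 + k(-2) = -1113*1244 + 100 = -1384572 + 100 = -1384472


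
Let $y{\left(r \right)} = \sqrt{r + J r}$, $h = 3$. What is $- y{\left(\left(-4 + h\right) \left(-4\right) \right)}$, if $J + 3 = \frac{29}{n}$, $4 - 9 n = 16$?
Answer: $- i \sqrt{95} \approx - 9.7468 i$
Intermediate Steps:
$n = - \frac{4}{3}$ ($n = \frac{4}{9} - \frac{16}{9} = - \frac{4}{3} \approx -1.3333$)
$J = - \frac{99}{4}$ ($J = -3 + \frac{29}{- \frac{4}{3}} = -3 + 29 \left(- \frac{3}{4}\right) = -3 - \frac{87}{4} = - \frac{99}{4} \approx -24.75$)
$y{\left(r \right)} = \frac{\sqrt{95} \sqrt{- r}}{2}$ ($y{\left(r \right)} = \sqrt{r - \frac{99 r}{4}} = \sqrt{- \frac{95 r}{4}} = \frac{\sqrt{95} \sqrt{- r}}{2}$)
$- y{\left(\left(-4 + h\right) \left(-4\right) \right)} = - \frac{\sqrt{95} \sqrt{- \left(-4 + 3\right) \left(-4\right)}}{2} = - \frac{\sqrt{95} \sqrt{- \left(-1\right) \left(-4\right)}}{2} = - \frac{\sqrt{95} \sqrt{\left(-1\right) 4}}{2} = - \frac{\sqrt{95} \sqrt{-4}}{2} = - \frac{\sqrt{95} \cdot 2 i}{2} = - i \sqrt{95}$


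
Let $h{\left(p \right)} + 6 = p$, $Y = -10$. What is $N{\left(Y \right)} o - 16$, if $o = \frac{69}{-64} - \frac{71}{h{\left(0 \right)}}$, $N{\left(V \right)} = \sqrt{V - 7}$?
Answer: $-16 + \frac{2065 i \sqrt{17}}{192} \approx -16.0 + 44.345 i$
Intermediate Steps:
$N{\left(V \right)} = \sqrt{-7 + V}$
$h{\left(p \right)} = -6 + p$
$o = \frac{2065}{192}$ ($o = \frac{69}{-64} - \frac{71}{-6 + 0} = 69 \left(- \frac{1}{64}\right) - \frac{71}{-6} = - \frac{69}{64} - - \frac{71}{6} = - \frac{69}{64} + \frac{71}{6} = \frac{2065}{192} \approx 10.755$)
$N{\left(Y \right)} o - 16 = \sqrt{-7 - 10} \cdot \frac{2065}{192} - 16 = \sqrt{-17} \cdot \frac{2065}{192} - 16 = i \sqrt{17} \cdot \frac{2065}{192} - 16 = \frac{2065 i \sqrt{17}}{192} - 16 = -16 + \frac{2065 i \sqrt{17}}{192}$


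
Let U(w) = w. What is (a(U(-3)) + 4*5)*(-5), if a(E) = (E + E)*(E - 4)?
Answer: -310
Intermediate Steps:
a(E) = 2*E*(-4 + E) (a(E) = (2*E)*(-4 + E) = 2*E*(-4 + E))
(a(U(-3)) + 4*5)*(-5) = (2*(-3)*(-4 - 3) + 4*5)*(-5) = (2*(-3)*(-7) + 20)*(-5) = (42 + 20)*(-5) = 62*(-5) = -310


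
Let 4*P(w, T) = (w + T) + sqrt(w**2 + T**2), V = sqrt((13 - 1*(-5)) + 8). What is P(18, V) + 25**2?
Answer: 1259/2 + sqrt(26)/4 + 5*sqrt(14)/4 ≈ 635.45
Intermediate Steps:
V = sqrt(26) (V = sqrt((13 + 5) + 8) = sqrt(18 + 8) = sqrt(26) ≈ 5.0990)
P(w, T) = T/4 + w/4 + sqrt(T**2 + w**2)/4 (P(w, T) = ((w + T) + sqrt(w**2 + T**2))/4 = ((T + w) + sqrt(T**2 + w**2))/4 = (T + w + sqrt(T**2 + w**2))/4 = T/4 + w/4 + sqrt(T**2 + w**2)/4)
P(18, V) + 25**2 = (sqrt(26)/4 + (1/4)*18 + sqrt((sqrt(26))**2 + 18**2)/4) + 25**2 = (sqrt(26)/4 + 9/2 + sqrt(26 + 324)/4) + 625 = (sqrt(26)/4 + 9/2 + sqrt(350)/4) + 625 = (sqrt(26)/4 + 9/2 + (5*sqrt(14))/4) + 625 = (sqrt(26)/4 + 9/2 + 5*sqrt(14)/4) + 625 = (9/2 + sqrt(26)/4 + 5*sqrt(14)/4) + 625 = 1259/2 + sqrt(26)/4 + 5*sqrt(14)/4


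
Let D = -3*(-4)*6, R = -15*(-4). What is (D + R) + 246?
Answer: 378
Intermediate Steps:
R = 60
D = 72 (D = 12*6 = 72)
(D + R) + 246 = (72 + 60) + 246 = 132 + 246 = 378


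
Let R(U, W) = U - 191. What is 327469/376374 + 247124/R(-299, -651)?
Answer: -46425294283/92211630 ≈ -503.46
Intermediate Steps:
R(U, W) = -191 + U
327469/376374 + 247124/R(-299, -651) = 327469/376374 + 247124/(-191 - 299) = 327469*(1/376374) + 247124/(-490) = 327469/376374 + 247124*(-1/490) = 327469/376374 - 123562/245 = -46425294283/92211630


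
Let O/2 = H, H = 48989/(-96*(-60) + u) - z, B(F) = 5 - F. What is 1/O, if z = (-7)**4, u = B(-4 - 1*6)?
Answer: -5775/27633572 ≈ -0.00020898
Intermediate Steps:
u = 15 (u = 5 - (-4 - 1*6) = 5 - (-4 - 6) = 5 - 1*(-10) = 5 + 10 = 15)
z = 2401
H = -13816786/5775 (H = 48989/(-96*(-60) + 15) - 1*2401 = 48989/(5760 + 15) - 2401 = 48989/5775 - 2401 = -13816786/5775 ≈ -2392.5)
O = -27633572/5775 (O = 2*(-13816786/5775) = -27633572/5775 ≈ -4785.0)
1/O = 1/(-27633572/5775) = -5775/27633572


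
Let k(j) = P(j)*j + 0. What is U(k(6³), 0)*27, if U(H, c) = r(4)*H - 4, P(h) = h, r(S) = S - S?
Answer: -108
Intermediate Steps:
r(S) = 0
k(j) = j² (k(j) = j*j + 0 = j² + 0 = j²)
U(H, c) = -4 (U(H, c) = 0*H - 4 = 0 - 4 = -4)
U(k(6³), 0)*27 = -4*27 = -108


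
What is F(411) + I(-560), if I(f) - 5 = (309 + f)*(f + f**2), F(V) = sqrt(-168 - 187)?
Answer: -78573035 + I*sqrt(355) ≈ -7.8573e+7 + 18.841*I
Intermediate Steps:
F(V) = I*sqrt(355) (F(V) = sqrt(-355) = I*sqrt(355))
I(f) = 5 + (309 + f)*(f + f**2)
F(411) + I(-560) = I*sqrt(355) + (5 + (-560)**3 + 309*(-560) + 310*(-560)**2) = I*sqrt(355) + (5 - 175616000 - 173040 + 310*313600) = I*sqrt(355) + (5 - 175616000 - 173040 + 97216000) = I*sqrt(355) - 78573035 = -78573035 + I*sqrt(355)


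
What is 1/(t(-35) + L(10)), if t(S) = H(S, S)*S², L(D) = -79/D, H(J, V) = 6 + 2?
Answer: 10/97921 ≈ 0.00010212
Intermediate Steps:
H(J, V) = 8
t(S) = 8*S²
1/(t(-35) + L(10)) = 1/(8*(-35)² - 79/10) = 1/(8*1225 - 79*⅒) = 1/(9800 - 79/10) = 1/(97921/10) = 10/97921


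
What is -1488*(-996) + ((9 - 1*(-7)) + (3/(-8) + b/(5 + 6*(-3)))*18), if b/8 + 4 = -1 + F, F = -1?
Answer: 77070433/52 ≈ 1.4821e+6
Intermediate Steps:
b = -48 (b = -32 + 8*(-1 - 1) = -32 + 8*(-2) = -32 - 16 = -48)
-1488*(-996) + ((9 - 1*(-7)) + (3/(-8) + b/(5 + 6*(-3)))*18) = -1488*(-996) + ((9 - 1*(-7)) + (3/(-8) - 48/(5 + 6*(-3)))*18) = 1482048 + ((9 + 7) + (3*(-1/8) - 48/(5 - 18))*18) = 1482048 + (16 + (-3/8 - 48/(-13))*18) = 1482048 + (16 + (-3/8 - 48*(-1/13))*18) = 1482048 + (16 + (-3/8 + 48/13)*18) = 1482048 + (16 + (345/104)*18) = 1482048 + (16 + 3105/52) = 1482048 + 3937/52 = 77070433/52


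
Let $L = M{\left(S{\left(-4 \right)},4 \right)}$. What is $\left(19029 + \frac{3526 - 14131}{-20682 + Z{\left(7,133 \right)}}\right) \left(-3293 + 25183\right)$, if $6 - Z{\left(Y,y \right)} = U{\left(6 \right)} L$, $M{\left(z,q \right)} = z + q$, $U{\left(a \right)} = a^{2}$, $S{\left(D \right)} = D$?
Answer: $\frac{1435452105835}{3446} \approx 4.1656 \cdot 10^{8}$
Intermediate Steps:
$M{\left(z,q \right)} = q + z$
$L = 0$ ($L = 4 - 4 = 0$)
$Z{\left(Y,y \right)} = 6$ ($Z{\left(Y,y \right)} = 6 - 6^{2} \cdot 0 = 6 - 36 \cdot 0 = 6 - 0 = 6 + 0 = 6$)
$\left(19029 + \frac{3526 - 14131}{-20682 + Z{\left(7,133 \right)}}\right) \left(-3293 + 25183\right) = \left(19029 + \frac{3526 - 14131}{-20682 + 6}\right) \left(-3293 + 25183\right) = \left(19029 - \frac{10605}{-20676}\right) 21890 = \left(19029 - - \frac{3535}{6892}\right) 21890 = \left(19029 + \frac{3535}{6892}\right) 21890 = \frac{131151403}{6892} \cdot 21890 = \frac{1435452105835}{3446}$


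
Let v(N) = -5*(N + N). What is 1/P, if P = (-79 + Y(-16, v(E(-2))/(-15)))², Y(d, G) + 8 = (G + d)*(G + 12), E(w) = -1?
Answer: 81/6165289 ≈ 1.3138e-5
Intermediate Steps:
v(N) = -10*N
Y(d, G) = -8 + (12 + G)*(G + d) (Y(d, G) = -8 + (G + d)*(G + 12) = -8 + (G + d)*(12 + G) = -8 + (12 + G)*(G + d))
P = 6165289/81 (P = (-79 + (-8 + (-10*(-1)/(-15))² + 12*(-10*(-1)/(-15)) + 12*(-16) + (-10*(-1)/(-15))*(-16)))² = (-79 + (-8 + (10*(-1/15))² + 12*(10*(-1/15)) - 192 + (10*(-1/15))*(-16)))² = (-79 + (-8 + (-⅔)² + 12*(-⅔) - 192 - ⅔*(-16)))² = (-79 + (-8 + 4/9 - 8 - 192 + 32/3))² = (-79 - 1772/9)² = (-2483/9)² = 6165289/81 ≈ 76115.)
1/P = 1/(6165289/81) = 81/6165289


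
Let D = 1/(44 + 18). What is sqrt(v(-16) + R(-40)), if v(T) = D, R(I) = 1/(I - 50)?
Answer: sqrt(1085)/465 ≈ 0.070837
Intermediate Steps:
R(I) = 1/(-50 + I)
D = 1/62 ≈ 0.016129
v(T) = 1/62
sqrt(v(-16) + R(-40)) = sqrt(1/62 + 1/(-50 - 40)) = sqrt(1/62 + 1/(-90)) = sqrt(1/62 - 1/90) = sqrt(7/1395) = sqrt(1085)/465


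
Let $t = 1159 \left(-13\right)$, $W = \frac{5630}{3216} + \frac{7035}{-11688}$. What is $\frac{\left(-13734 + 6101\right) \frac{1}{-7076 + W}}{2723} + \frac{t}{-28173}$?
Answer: $\frac{28434028588322930}{53127951418746393} \approx 0.5352$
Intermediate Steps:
$W = \frac{112445}{97887}$ ($W = 5630 \cdot \frac{1}{3216} + 7035 \left(- \frac{1}{11688}\right) = \frac{2815}{1608} - \frac{2345}{3896} = \frac{112445}{97887} \approx 1.1487$)
$t = -15067$
$\frac{\left(-13734 + 6101\right) \frac{1}{-7076 + W}}{2723} + \frac{t}{-28173} = \frac{\left(-13734 + 6101\right) \frac{1}{-7076 + \frac{112445}{97887}}}{2723} - \frac{15067}{-28173} = - \frac{7633}{- \frac{692535967}{97887}} \cdot \frac{1}{2723} - - \frac{15067}{28173} = \left(-7633\right) \left(- \frac{97887}{692535967}\right) \frac{1}{2723} + \frac{15067}{28173} = \frac{747171471}{692535967} \cdot \frac{1}{2723} + \frac{15067}{28173} = \frac{747171471}{1885775438141} + \frac{15067}{28173} = \frac{28434028588322930}{53127951418746393}$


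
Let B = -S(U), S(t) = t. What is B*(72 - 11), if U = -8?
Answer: 488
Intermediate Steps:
B = 8 (B = -1*(-8) = 8)
B*(72 - 11) = 8*(72 - 11) = 8*61 = 488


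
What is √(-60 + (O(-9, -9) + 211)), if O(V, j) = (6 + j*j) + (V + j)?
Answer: 2*√55 ≈ 14.832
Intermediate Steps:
O(V, j) = 6 + V + j + j² (O(V, j) = (6 + j²) + (V + j) = 6 + V + j + j²)
√(-60 + (O(-9, -9) + 211)) = √(-60 + ((6 - 9 - 9 + (-9)²) + 211)) = √(-60 + ((6 - 9 - 9 + 81) + 211)) = √(-60 + (69 + 211)) = √(-60 + 280) = √220 = 2*√55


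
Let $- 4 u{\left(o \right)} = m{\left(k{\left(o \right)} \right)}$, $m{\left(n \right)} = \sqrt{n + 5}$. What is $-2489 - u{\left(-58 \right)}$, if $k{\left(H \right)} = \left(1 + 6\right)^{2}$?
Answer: $-2489 + \frac{3 \sqrt{6}}{4} \approx -2487.2$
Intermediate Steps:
$k{\left(H \right)} = 49$ ($k{\left(H \right)} = 7^{2} = 49$)
$m{\left(n \right)} = \sqrt{5 + n}$
$u{\left(o \right)} = - \frac{3 \sqrt{6}}{4}$ ($u{\left(o \right)} = - \frac{\sqrt{5 + 49}}{4} = - \frac{\sqrt{54}}{4} = - \frac{3 \sqrt{6}}{4}$)
$-2489 - u{\left(-58 \right)} = -2489 - - \frac{3 \sqrt{6}}{4} = -2489 + \frac{3 \sqrt{6}}{4}$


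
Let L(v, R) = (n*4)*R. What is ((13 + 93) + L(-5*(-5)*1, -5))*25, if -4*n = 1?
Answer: 2775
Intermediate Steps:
n = -1/4 (n = -1/4*1 = -1/4 ≈ -0.25000)
L(v, R) = -R (L(v, R) = (-1/4*4)*R = -R)
((13 + 93) + L(-5*(-5)*1, -5))*25 = ((13 + 93) - 1*(-5))*25 = (106 + 5)*25 = 111*25 = 2775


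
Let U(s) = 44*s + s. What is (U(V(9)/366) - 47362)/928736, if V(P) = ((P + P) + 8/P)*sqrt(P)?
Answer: -2888657/56652896 ≈ -0.050989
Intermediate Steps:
V(P) = sqrt(P)*(2*P + 8/P) (V(P) = (2*P + 8/P)*sqrt(P) = sqrt(P)*(2*P + 8/P))
U(s) = 45*s
(U(V(9)/366) - 47362)/928736 = (45*((2*(4 + 9**2)/sqrt(9))/366) - 47362)/928736 = (45*((2*(1/3)*(4 + 81))*(1/366)) - 47362)*(1/928736) = (45*((2*(1/3)*85)*(1/366)) - 47362)*(1/928736) = (45*((170/3)*(1/366)) - 47362)*(1/928736) = (45*(85/549) - 47362)*(1/928736) = (425/61 - 47362)*(1/928736) = -2888657/61*1/928736 = -2888657/56652896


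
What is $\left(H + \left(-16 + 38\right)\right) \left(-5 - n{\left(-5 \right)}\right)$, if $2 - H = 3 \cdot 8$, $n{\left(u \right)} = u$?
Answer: $0$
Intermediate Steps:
$H = -22$ ($H = 2 - 3 \cdot 8 = 2 - 24 = -22$)
$\left(H + \left(-16 + 38\right)\right) \left(-5 - n{\left(-5 \right)}\right) = \left(-22 + \left(-16 + 38\right)\right) \left(-5 - -5\right) = \left(-22 + 22\right) \left(-5 + 5\right) = 0 \cdot 0 = 0$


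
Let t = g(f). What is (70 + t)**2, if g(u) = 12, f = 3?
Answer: 6724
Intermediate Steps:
t = 12
(70 + t)**2 = (70 + 12)**2 = 82**2 = 6724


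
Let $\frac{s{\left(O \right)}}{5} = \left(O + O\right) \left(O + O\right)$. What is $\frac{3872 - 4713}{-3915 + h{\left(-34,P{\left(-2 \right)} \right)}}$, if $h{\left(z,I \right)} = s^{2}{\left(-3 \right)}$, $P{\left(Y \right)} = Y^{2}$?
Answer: $- \frac{841}{28485} \approx -0.029524$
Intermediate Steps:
$s{\left(O \right)} = 20 O^{2}$ ($s{\left(O \right)} = 5 \left(O + O\right) \left(O + O\right) = 5 \cdot 2 O 2 O = 5 \cdot 4 O^{2} = 20 O^{2}$)
$h{\left(z,I \right)} = 32400$ ($h{\left(z,I \right)} = \left(20 \left(-3\right)^{2}\right)^{2} = \left(20 \cdot 9\right)^{2} = 180^{2} = 32400$)
$\frac{3872 - 4713}{-3915 + h{\left(-34,P{\left(-2 \right)} \right)}} = \frac{3872 - 4713}{-3915 + 32400} = - \frac{841}{28485}$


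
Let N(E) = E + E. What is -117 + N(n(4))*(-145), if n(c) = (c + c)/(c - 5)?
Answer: 2203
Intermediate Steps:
n(c) = 2*c/(-5 + c) (n(c) = (2*c)/(-5 + c) = 2*c/(-5 + c))
N(E) = 2*E
-117 + N(n(4))*(-145) = -117 + (2*(2*4/(-5 + 4)))*(-145) = -117 + (2*(2*4/(-1)))*(-145) = -117 + (2*(2*4*(-1)))*(-145) = -117 + (2*(-8))*(-145) = -117 - 16*(-145) = -117 + 2320 = 2203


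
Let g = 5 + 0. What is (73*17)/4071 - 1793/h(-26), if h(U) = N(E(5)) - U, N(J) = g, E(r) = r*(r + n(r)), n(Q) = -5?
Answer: -7260832/126201 ≈ -57.534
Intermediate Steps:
g = 5
E(r) = r*(-5 + r) (E(r) = r*(r - 5) = r*(-5 + r))
N(J) = 5
h(U) = 5 - U
(73*17)/4071 - 1793/h(-26) = (73*17)/4071 - 1793/(5 - 1*(-26)) = 1241*(1/4071) - 1793/(5 + 26) = 1241/4071 - 1793/31 = -7260832/126201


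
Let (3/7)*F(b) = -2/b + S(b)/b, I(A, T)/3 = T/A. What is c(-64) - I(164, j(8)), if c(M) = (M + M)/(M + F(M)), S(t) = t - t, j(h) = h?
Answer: 466986/251617 ≈ 1.8559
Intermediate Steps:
S(t) = 0
I(A, T) = 3*T/A (I(A, T) = 3*(T/A) = 3*T/A)
F(b) = -14/(3*b) (F(b) = 7*(-2/b + 0/b)/3 = 7*(-2/b + 0)/3 = 7*(-2/b)/3 = -14/(3*b))
c(M) = 2*M/(M - 14/(3*M)) (c(M) = (M + M)/(M - 14/(3*M)) = (2*M)/(M - 14/(3*M)) = 2*M/(M - 14/(3*M)))
c(-64) - I(164, j(8)) = 6*(-64)**2/(-14 + 3*(-64)**2) - 3*8/164 = 6*4096/(-14 + 3*4096) - 3*8/164 = 6*4096/(-14 + 12288) - 1*6/41 = 6*4096/12274 - 6/41 = 6*4096*(1/12274) - 6/41 = 12288/6137 - 6/41 = 466986/251617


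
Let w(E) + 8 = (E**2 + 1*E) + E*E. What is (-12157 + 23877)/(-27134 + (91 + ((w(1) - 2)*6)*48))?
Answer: -11720/29059 ≈ -0.40332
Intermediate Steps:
w(E) = -8 + E + 2*E**2 (w(E) = -8 + ((E**2 + 1*E) + E*E) = -8 + ((E**2 + E) + E**2) = -8 + ((E + E**2) + E**2) = -8 + (E + 2*E**2) = -8 + E + 2*E**2)
(-12157 + 23877)/(-27134 + (91 + ((w(1) - 2)*6)*48)) = (-12157 + 23877)/(-27134 + (91 + (((-8 + 1 + 2*1**2) - 2)*6)*48)) = 11720/(-27134 + (91 + (((-8 + 1 + 2*1) - 2)*6)*48)) = 11720/(-27134 + (91 + (((-8 + 1 + 2) - 2)*6)*48)) = 11720/(-27134 + (91 + ((-5 - 2)*6)*48)) = 11720/(-27134 + (91 - 7*6*48)) = 11720/(-27134 + (91 - 42*48)) = 11720/(-27134 + (91 - 2016)) = 11720/(-27134 - 1925) = 11720/(-29059) = 11720*(-1/29059) = -11720/29059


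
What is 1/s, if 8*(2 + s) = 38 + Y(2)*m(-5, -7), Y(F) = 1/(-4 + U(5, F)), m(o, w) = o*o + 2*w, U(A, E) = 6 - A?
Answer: 24/55 ≈ 0.43636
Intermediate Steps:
m(o, w) = o² + 2*w
Y(F) = -⅓ (Y(F) = 1/(-4 + (6 - 1*5)) = 1/(-4 + (6 - 5)) = 1/(-4 + 1) = 1/(-3) = -⅓)
s = 55/24 (s = -2 + (38 - ((-5)² + 2*(-7))/3)/8 = -2 + (38 - (25 - 14)/3)/8 = -2 + (38 - ⅓*11)/8 = -2 + (38 - 11/3)/8 = -2 + (⅛)*(103/3) = -2 + 103/24 = 55/24 ≈ 2.2917)
1/s = 1/(55/24) = 24/55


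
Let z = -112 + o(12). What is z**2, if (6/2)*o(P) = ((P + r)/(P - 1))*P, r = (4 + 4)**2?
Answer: 861184/121 ≈ 7117.2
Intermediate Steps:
r = 64 (r = 8**2 = 64)
o(P) = P*(64 + P)/(3*(-1 + P)) (o(P) = (((P + 64)/(P - 1))*P)/3 = (((64 + P)/(-1 + P))*P)/3 = (P*(64 + P)/(-1 + P))/3 = P*(64 + P)/(3*(-1 + P)))
z = -928/11 (z = -112 + (1/3)*12*(64 + 12)/(-1 + 12) = -112 + (1/3)*12*76/11 = -112 + (1/3)*12*(1/11)*76 = -112 + 304/11 = -928/11 ≈ -84.364)
z**2 = (-928/11)**2 = 861184/121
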